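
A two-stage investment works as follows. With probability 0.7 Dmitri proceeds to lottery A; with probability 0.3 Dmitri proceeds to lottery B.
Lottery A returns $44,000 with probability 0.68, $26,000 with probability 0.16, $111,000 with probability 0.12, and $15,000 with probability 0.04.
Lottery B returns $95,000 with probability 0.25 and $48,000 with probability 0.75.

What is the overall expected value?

EV(A) = 0.68 × 44000 + 0.16 × 26000 + 0.12 × 111000 + 0.04 × 15000 = 29920 + 4160 + 13320 + 600 = 48000
EV(B) = 0.25 × 95000 + 0.75 × 48000 = 23750 + 36000 = 59750
Overall = 0.7 × 48000 + 0.3 × 59750 = 33600 + 17925 = 51525

$51,525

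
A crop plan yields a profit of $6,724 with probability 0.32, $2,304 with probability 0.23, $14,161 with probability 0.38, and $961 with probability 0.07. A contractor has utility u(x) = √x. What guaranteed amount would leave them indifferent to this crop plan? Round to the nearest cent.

E[u] = 0.32·√6724 + 0.23·√2304 + 0.38·√14161 + 0.07·√961 = 0.32·82 + 0.23·48 + 0.38·119 + 0.07·31 = 84.67
CE = (84.67)² = 7169.0089

$7,169.01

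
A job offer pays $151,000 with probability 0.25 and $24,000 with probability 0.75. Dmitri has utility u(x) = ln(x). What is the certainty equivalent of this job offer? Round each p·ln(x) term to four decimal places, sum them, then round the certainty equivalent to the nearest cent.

E[u] = 0.25·ln(151000) + 0.75·ln(24000) = 2.9813 + 7.5644 = 10.5457
CE = e^10.5457 ≈ 38013.63

$38,013.63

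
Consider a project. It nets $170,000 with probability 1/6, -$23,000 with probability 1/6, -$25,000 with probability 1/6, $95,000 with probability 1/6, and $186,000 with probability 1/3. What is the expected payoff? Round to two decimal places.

$98,166.67

EV = 1/6 × 170000 + 1/6 × (-23000) + 1/6 × (-25000) + 1/6 × 95000 + 1/3 × 186000 = 28333.3333 − 3833.3333 − 4166.6667 + 15833.3333 + 62000 = 98166.6667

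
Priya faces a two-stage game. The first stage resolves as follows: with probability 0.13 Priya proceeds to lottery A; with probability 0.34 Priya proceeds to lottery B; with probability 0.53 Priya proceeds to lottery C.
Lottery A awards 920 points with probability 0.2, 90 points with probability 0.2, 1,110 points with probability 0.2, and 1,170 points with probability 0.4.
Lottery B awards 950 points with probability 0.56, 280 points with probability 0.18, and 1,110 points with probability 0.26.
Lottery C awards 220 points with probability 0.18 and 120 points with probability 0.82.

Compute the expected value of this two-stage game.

EV(A) = 0.2 × 920 + 0.2 × 90 + 0.2 × 1110 + 0.4 × 1170 = 184 + 18 + 222 + 468 = 892
EV(B) = 0.56 × 950 + 0.18 × 280 + 0.26 × 1110 = 532 + 50.4 + 288.6 = 871
EV(C) = 0.18 × 220 + 0.82 × 120 = 39.6 + 98.4 = 138
Overall = 0.13 × 892 + 0.34 × 871 + 0.53 × 138 = 115.96 + 296.14 + 73.14 = 485.24

485.24 points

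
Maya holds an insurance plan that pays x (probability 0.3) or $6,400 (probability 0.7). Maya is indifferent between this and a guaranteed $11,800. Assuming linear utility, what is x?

x = $24,400

0.3·x + 0.7·6400 = 11800
0.3·x = 11800 − 4480 = 7320
x = 7320 / 0.3 = 24400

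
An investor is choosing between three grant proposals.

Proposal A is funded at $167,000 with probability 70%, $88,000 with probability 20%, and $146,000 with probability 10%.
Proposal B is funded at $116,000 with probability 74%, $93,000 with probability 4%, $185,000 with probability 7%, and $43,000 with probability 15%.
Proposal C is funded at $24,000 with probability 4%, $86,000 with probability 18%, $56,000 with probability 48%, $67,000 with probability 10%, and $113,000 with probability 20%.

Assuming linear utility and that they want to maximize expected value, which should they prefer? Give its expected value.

Proposal A = 0.7 × 167000 + 0.2 × 88000 + 0.1 × 146000 = 116900 + 17600 + 14600 = 149100
Proposal B = 0.74 × 116000 + 0.04 × 93000 + 0.07 × 185000 + 0.15 × 43000 = 85840 + 3720 + 12950 + 6450 = 108960
Proposal C = 0.04 × 24000 + 0.18 × 86000 + 0.48 × 56000 + 0.1 × 67000 + 0.2 × 113000 = 960 + 15480 + 26880 + 6700 + 22600 = 72620

Proposal A ($149,100)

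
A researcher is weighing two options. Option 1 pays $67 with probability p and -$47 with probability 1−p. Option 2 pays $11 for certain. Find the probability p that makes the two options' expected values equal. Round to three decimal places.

p·67 + (1−p)·(-47) = 11
114p − 47 = 11
p = (11 + 47) / 114

p = 0.509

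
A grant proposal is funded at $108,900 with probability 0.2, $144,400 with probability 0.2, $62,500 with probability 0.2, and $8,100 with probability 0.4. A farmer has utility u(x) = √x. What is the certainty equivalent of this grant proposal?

E[u] = 0.2·√108900 + 0.2·√144400 + 0.2·√62500 + 0.4·√8100 = 0.2·330 + 0.2·380 + 0.2·250 + 0.4·90 = 228
CE = (228)² = 51984

$51,984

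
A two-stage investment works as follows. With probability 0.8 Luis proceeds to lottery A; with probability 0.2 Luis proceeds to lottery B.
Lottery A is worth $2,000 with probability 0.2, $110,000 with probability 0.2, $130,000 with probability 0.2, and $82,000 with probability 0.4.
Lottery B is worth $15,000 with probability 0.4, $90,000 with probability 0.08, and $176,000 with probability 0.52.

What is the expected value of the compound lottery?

EV(A) = 0.2 × 2000 + 0.2 × 110000 + 0.2 × 130000 + 0.4 × 82000 = 400 + 22000 + 26000 + 32800 = 81200
EV(B) = 0.4 × 15000 + 0.08 × 90000 + 0.52 × 176000 = 6000 + 7200 + 91520 = 104720
Overall = 0.8 × 81200 + 0.2 × 104720 = 64960 + 20944 = 85904

$85,904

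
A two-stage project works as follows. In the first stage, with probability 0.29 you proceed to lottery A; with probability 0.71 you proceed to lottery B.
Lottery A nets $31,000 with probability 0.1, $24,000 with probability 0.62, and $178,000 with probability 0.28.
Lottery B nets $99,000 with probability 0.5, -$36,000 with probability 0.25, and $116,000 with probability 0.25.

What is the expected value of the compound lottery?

EV(A) = 0.1 × 31000 + 0.62 × 24000 + 0.28 × 178000 = 3100 + 14880 + 49840 = 67820
EV(B) = 0.5 × 99000 + 0.25 × (-36000) + 0.25 × 116000 = 49500 − 9000 + 29000 = 69500
Overall = 0.29 × 67820 + 0.71 × 69500 = 19667.8 + 49345 = 69012.8

$69,012.80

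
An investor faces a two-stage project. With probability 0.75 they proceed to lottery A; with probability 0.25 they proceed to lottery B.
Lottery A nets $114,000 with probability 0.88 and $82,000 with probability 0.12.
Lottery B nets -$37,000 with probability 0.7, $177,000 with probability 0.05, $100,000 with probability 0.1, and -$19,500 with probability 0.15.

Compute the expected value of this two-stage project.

$80,126.25

EV(A) = 0.88 × 114000 + 0.12 × 82000 = 100320 + 9840 = 110160
EV(B) = 0.7 × (-37000) + 0.05 × 177000 + 0.1 × 100000 + 0.15 × (-19500) = -25900 + 8850 + 10000 − 2925 = -9975
Overall = 0.75 × 110160 + 0.25 × (-9975) = 82620 − 2493.75 = 80126.25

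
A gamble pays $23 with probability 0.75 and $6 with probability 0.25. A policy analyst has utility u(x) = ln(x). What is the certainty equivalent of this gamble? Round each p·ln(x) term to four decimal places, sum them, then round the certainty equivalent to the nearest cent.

E[u] = 0.75·ln(23) + 0.25·ln(6) = 2.3516 + 0.4479 = 2.7995
CE = e^2.7995 ≈ 16.44

$16.44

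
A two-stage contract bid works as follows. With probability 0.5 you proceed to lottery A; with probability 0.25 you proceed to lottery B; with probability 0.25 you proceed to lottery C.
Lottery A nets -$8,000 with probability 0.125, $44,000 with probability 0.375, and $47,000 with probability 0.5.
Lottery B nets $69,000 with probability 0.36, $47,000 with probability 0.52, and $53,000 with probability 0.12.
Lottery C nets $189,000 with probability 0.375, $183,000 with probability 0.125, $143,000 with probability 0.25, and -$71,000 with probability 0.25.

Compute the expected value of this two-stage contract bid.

$61,347.50

EV(A) = 0.125 × (-8000) + 0.375 × 44000 + 0.5 × 47000 = -1000 + 16500 + 23500 = 39000
EV(B) = 0.36 × 69000 + 0.52 × 47000 + 0.12 × 53000 = 24840 + 24440 + 6360 = 55640
EV(C) = 0.375 × 189000 + 0.125 × 183000 + 0.25 × 143000 + 0.25 × (-71000) = 70875 + 22875 + 35750 − 17750 = 111750
Overall = 0.5 × 39000 + 0.25 × 55640 + 0.25 × 111750 = 19500 + 13910 + 27937.5 = 61347.5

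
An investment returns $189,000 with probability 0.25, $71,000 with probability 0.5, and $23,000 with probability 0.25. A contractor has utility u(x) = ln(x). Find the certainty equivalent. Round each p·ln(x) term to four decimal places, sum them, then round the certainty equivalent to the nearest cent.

$68,418.60

E[u] = 0.25·ln(189000) + 0.5·ln(71000) + 0.25·ln(23000) = 3.0374 + 5.5852 + 2.5108 = 11.1334
CE = e^11.1334 ≈ 68418.60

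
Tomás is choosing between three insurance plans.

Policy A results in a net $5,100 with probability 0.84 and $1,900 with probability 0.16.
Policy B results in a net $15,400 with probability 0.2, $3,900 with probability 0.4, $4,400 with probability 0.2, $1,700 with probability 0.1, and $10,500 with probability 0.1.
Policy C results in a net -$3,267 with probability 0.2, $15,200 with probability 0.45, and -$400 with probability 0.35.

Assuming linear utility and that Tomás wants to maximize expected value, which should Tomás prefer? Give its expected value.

Policy A = 0.84 × 5100 + 0.16 × 1900 = 4284 + 304 = 4588
Policy B = 0.2 × 15400 + 0.4 × 3900 + 0.2 × 4400 + 0.1 × 1700 + 0.1 × 10500 = 3080 + 1560 + 880 + 170 + 1050 = 6740
Policy C = 0.2 × (-3267) + 0.45 × 15200 + 0.35 × (-400) = -653.4 + 6840 − 140 = 6046.6

Policy B ($6,740)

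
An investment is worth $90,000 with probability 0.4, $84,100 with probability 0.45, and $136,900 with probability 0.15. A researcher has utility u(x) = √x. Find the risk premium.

E[u] = 0.4·√90000 + 0.45·√84100 + 0.15·√136900 = 0.4·300 + 0.45·290 + 0.15·370 = 306
CE = (306)² = 93636
Risk premium = EV − CE = 94380 − 93636 = 744

$744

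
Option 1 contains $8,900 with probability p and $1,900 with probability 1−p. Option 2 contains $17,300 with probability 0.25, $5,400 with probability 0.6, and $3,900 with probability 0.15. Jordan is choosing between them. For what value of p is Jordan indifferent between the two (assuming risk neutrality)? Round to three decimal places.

p = 0.893

EV(Option 2) = 0.25 × 17300 + 0.6 × 5400 + 0.15 × 3900 = 4325 + 3240 + 585 = 8150
p·8900 + (1−p)·1900 = 8150
7000p + 1900 = 8150
p = (8150 − 1900) / 7000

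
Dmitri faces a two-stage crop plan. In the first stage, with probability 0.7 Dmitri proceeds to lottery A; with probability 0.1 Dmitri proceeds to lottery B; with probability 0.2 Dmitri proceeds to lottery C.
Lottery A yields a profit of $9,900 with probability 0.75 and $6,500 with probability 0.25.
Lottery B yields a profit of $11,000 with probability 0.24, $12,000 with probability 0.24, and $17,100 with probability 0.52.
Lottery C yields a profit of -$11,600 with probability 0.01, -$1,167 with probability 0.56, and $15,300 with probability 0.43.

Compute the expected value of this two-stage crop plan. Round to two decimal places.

$8,938.10

EV(A) = 0.75 × 9900 + 0.25 × 6500 = 7425 + 1625 = 9050
EV(B) = 0.24 × 11000 + 0.24 × 12000 + 0.52 × 17100 = 2640 + 2880 + 8892 = 14412
EV(C) = 0.01 × (-11600) + 0.56 × (-1167) + 0.43 × 15300 = -116 − 653.52 + 6579 = 5809.48
Overall = 0.7 × 9050 + 0.1 × 14412 + 0.2 × 5809.48 = 6335 + 1441.2 + 1161.896 = 8938.096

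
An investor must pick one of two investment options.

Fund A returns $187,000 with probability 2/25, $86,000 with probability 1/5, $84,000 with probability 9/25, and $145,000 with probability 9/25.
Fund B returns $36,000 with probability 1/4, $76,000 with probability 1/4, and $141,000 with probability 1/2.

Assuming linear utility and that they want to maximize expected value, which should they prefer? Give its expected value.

Fund A ($114,600)

Fund A = 2/25 × 187000 + 1/5 × 86000 + 9/25 × 84000 + 9/25 × 145000 = 14960 + 17200 + 30240 + 52200 = 114600
Fund B = 1/4 × 36000 + 1/4 × 76000 + 1/2 × 141000 = 9000 + 19000 + 70500 = 98500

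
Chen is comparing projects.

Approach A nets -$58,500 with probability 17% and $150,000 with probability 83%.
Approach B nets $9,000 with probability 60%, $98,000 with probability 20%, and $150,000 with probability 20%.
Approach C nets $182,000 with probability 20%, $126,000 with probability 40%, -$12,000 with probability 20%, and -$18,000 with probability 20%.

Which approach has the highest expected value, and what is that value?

Approach A ($114,555)

Approach A = 0.17 × (-58500) + 0.83 × 150000 = -9945 + 124500 = 114555
Approach B = 0.6 × 9000 + 0.2 × 98000 + 0.2 × 150000 = 5400 + 19600 + 30000 = 55000
Approach C = 0.2 × 182000 + 0.4 × 126000 + 0.2 × (-12000) + 0.2 × (-18000) = 36400 + 50400 − 2400 − 3600 = 80800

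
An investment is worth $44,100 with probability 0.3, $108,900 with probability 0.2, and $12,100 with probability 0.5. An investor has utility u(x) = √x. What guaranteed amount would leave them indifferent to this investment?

$33,856

E[u] = 0.3·√44100 + 0.2·√108900 + 0.5·√12100 = 0.3·210 + 0.2·330 + 0.5·110 = 184
CE = (184)² = 33856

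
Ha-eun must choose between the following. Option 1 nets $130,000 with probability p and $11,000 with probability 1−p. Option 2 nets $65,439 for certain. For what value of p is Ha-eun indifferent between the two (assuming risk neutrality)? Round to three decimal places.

p = 0.457

p·130000 + (1−p)·11000 = 65439
119000p + 11000 = 65439
p = (65439 − 11000) / 119000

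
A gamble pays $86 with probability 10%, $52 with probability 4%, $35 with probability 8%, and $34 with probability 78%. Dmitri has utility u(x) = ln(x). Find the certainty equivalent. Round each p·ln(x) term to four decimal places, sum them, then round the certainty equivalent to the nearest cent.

$38.03

E[u] = 0.1·ln(86) + 0.04·ln(52) + 0.08·ln(35) + 0.78·ln(34) = 0.4454 + 0.1580 + 0.2844 + 2.7506 = 3.6384
CE = e^3.6384 ≈ 38.03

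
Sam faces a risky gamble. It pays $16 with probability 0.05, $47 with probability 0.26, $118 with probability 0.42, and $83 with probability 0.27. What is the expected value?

$84.99

EV = 0.05 × 16 + 0.26 × 47 + 0.42 × 118 + 0.27 × 83 = 0.8 + 12.22 + 49.56 + 22.41 = 84.99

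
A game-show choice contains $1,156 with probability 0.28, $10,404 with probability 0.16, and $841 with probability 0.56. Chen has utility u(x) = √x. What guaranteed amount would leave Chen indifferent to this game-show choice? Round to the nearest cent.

$1,770.73

E[u] = 0.28·√1156 + 0.16·√10404 + 0.56·√841 = 0.28·34 + 0.16·102 + 0.56·29 = 42.08
CE = (42.08)² = 1770.7264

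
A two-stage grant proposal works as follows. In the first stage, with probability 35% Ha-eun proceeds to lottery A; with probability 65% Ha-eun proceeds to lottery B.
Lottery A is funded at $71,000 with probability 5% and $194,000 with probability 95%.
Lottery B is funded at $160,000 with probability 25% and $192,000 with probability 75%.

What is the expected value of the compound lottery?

$185,347.50

EV(A) = 0.05 × 71000 + 0.95 × 194000 = 3550 + 184300 = 187850
EV(B) = 0.25 × 160000 + 0.75 × 192000 = 40000 + 144000 = 184000
Overall = 0.35 × 187850 + 0.65 × 184000 = 65747.5 + 119600 = 185347.5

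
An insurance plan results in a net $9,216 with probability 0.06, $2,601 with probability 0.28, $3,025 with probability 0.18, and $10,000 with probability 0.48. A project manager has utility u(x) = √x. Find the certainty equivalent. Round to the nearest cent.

E[u] = 0.06·√9216 + 0.28·√2601 + 0.18·√3025 + 0.48·√10000 = 0.06·96 + 0.28·51 + 0.18·55 + 0.48·100 = 77.94
CE = (77.94)² = 6074.6436

$6,074.64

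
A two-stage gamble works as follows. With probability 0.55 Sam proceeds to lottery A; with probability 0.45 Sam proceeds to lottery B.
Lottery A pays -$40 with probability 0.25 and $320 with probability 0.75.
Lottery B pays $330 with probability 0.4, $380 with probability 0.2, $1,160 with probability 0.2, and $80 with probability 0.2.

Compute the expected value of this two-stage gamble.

$331.70

EV(A) = 0.25 × (-40) + 0.75 × 320 = -10 + 240 = 230
EV(B) = 0.4 × 330 + 0.2 × 380 + 0.2 × 1160 + 0.2 × 80 = 132 + 76 + 232 + 16 = 456
Overall = 0.55 × 230 + 0.45 × 456 = 126.5 + 205.2 = 331.7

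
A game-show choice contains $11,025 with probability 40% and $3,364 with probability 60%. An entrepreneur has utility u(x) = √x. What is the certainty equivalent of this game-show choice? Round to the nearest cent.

$5,898.24

E[u] = 0.4·√11025 + 0.6·√3364 = 0.4·105 + 0.6·58 = 76.8
CE = (76.8)² = 5898.24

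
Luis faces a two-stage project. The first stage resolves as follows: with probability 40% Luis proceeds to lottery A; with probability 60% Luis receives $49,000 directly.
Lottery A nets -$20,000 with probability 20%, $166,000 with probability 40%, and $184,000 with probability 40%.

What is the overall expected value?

$83,800

EV(A) = 0.2 × (-20000) + 0.4 × 166000 + 0.4 × 184000 = -4000 + 66400 + 73600 = 136000
Branch B: 49000 (certain)
Overall = 0.4 × 136000 + 0.6 × 49000 = 54400 + 29400 = 83800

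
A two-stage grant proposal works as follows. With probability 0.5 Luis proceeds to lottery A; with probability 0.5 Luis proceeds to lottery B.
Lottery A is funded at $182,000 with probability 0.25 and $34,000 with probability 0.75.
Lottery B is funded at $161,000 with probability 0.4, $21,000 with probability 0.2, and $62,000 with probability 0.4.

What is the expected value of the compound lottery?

$82,200

EV(A) = 0.25 × 182000 + 0.75 × 34000 = 45500 + 25500 = 71000
EV(B) = 0.4 × 161000 + 0.2 × 21000 + 0.4 × 62000 = 64400 + 4200 + 24800 = 93400
Overall = 0.5 × 71000 + 0.5 × 93400 = 35500 + 46700 = 82200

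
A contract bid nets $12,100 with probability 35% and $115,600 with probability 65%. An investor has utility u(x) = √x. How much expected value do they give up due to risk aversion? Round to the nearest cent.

E[u] = 0.35·√12100 + 0.65·√115600 = 0.35·110 + 0.65·340 = 259.5
CE = (259.5)² = 67340.25
Risk premium = EV − CE = 79375 − 67340.25 = 12034.75

$12,034.75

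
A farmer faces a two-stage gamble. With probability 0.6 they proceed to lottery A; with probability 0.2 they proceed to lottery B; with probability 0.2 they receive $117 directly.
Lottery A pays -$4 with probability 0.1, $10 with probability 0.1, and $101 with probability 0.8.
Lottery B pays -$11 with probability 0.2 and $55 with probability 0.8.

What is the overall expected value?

$80.60

EV(A) = 0.1 × (-4) + 0.1 × 10 + 0.8 × 101 = -0.4 + 1 + 80.8 = 81.4
EV(B) = 0.2 × (-11) + 0.8 × 55 = -2.2 + 44 = 41.8
Branch C: 117 (certain)
Overall = 0.6 × 81.4 + 0.2 × 41.8 + 0.2 × 117 = 48.84 + 8.36 + 23.4 = 80.6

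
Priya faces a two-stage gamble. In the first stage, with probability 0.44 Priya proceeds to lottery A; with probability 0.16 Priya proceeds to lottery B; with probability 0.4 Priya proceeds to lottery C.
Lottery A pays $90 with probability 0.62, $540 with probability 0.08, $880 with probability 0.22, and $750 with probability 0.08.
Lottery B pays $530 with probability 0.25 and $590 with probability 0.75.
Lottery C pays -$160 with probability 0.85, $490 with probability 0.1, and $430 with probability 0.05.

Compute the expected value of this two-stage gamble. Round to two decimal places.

$220.94

EV(A) = 0.62 × 90 + 0.08 × 540 + 0.22 × 880 + 0.08 × 750 = 55.8 + 43.2 + 193.6 + 60 = 352.6
EV(B) = 0.25 × 530 + 0.75 × 590 = 132.5 + 442.5 = 575
EV(C) = 0.85 × (-160) + 0.1 × 490 + 0.05 × 430 = -136 + 49 + 21.5 = -65.5
Overall = 0.44 × 352.6 + 0.16 × 575 + 0.4 × (-65.5) = 155.144 + 92 − 26.2 = 220.944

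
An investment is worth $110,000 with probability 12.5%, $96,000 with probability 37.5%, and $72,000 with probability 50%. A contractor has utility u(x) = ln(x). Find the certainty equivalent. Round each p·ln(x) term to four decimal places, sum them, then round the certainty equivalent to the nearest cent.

E[u] = 0.125·ln(110000) + 0.375·ln(96000) + 0.5·ln(72000) = 1.4510 + 4.3020 + 5.5922 = 11.3452
CE = e^11.3452 ≈ 84558.59

$84,558.59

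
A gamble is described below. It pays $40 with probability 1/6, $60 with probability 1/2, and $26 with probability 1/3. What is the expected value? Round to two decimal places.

$45.33

EV = 1/6 × 40 + 1/2 × 60 + 1/3 × 26 = 6.6667 + 30 + 8.6667 = 45.3333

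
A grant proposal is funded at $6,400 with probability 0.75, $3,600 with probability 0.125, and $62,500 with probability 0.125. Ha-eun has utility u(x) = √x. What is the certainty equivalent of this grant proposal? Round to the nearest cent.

$9,751.56

E[u] = 0.75·√6400 + 0.125·√3600 + 0.125·√62500 = 0.75·80 + 0.125·60 + 0.125·250 = 98.75
CE = (98.75)² = 9751.5625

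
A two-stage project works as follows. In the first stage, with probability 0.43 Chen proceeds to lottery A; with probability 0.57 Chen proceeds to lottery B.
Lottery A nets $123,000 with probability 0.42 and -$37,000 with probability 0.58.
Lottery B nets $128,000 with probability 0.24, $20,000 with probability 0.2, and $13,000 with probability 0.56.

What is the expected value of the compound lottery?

$36,926

EV(A) = 0.42 × 123000 + 0.58 × (-37000) = 51660 − 21460 = 30200
EV(B) = 0.24 × 128000 + 0.2 × 20000 + 0.56 × 13000 = 30720 + 4000 + 7280 = 42000
Overall = 0.43 × 30200 + 0.57 × 42000 = 12986 + 23940 = 36926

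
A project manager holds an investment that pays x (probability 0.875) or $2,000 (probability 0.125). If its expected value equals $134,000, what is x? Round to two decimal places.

0.875·x + 0.125·2000 = 134000
0.875·x = 134000 − 250 = 133750
x = 133750 / 0.875 = 152857.1429

x = $152,857.14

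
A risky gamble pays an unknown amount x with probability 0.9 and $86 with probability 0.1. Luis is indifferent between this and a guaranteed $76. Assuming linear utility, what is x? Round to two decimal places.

0.9·x + 0.1·86 = 76
0.9·x = 76 − 8.6 = 67.4
x = 67.4 / 0.9 = 74.8889

x = $74.89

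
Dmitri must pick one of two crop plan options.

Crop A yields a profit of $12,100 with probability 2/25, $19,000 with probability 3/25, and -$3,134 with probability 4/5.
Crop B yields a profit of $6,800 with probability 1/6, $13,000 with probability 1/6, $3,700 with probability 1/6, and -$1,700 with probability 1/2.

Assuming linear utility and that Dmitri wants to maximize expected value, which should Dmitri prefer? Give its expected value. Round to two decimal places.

Crop A = 2/25 × 12100 + 3/25 × 19000 + 4/5 × (-3134) = 968 + 2280 − 2507.2 = 740.8
Crop B = 1/6 × 6800 + 1/6 × 13000 + 1/6 × 3700 + 1/2 × (-1700) = 1133.3333 + 2166.6667 + 616.6667 − 850 = 3066.6667

Crop B ($3,066.67)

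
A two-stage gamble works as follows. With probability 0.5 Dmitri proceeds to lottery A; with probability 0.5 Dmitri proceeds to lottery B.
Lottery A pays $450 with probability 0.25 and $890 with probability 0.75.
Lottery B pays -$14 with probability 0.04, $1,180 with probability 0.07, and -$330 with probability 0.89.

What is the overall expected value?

EV(A) = 0.25 × 450 + 0.75 × 890 = 112.5 + 667.5 = 780
EV(B) = 0.04 × (-14) + 0.07 × 1180 + 0.89 × (-330) = -0.56 + 82.6 − 293.7 = -211.66
Overall = 0.5 × 780 + 0.5 × (-211.66) = 390 − 105.83 = 284.17

$284.17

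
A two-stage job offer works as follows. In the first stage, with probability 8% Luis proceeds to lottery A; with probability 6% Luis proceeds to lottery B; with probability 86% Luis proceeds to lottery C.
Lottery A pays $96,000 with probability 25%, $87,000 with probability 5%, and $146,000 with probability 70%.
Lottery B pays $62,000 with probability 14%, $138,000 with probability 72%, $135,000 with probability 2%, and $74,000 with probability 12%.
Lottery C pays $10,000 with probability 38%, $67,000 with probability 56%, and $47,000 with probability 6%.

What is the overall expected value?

EV(A) = 0.25 × 96000 + 0.05 × 87000 + 0.7 × 146000 = 24000 + 4350 + 102200 = 130550
EV(B) = 0.14 × 62000 + 0.72 × 138000 + 0.02 × 135000 + 0.12 × 74000 = 8680 + 99360 + 2700 + 8880 = 119620
EV(C) = 0.38 × 10000 + 0.56 × 67000 + 0.06 × 47000 = 3800 + 37520 + 2820 = 44140
Overall = 0.08 × 130550 + 0.06 × 119620 + 0.86 × 44140 = 10444 + 7177.2 + 37960.4 = 55581.6

$55,581.60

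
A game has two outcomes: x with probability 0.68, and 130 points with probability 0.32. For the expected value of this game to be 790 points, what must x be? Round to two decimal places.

0.68·x + 0.32·130 = 790
0.68·x = 790 − 41.6 = 748.4
x = 748.4 / 0.68 = 1100.5882

x = 1100.59 points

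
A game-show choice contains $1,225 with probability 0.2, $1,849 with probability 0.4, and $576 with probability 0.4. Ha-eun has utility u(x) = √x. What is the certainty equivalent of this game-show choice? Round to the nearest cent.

$1,142.44

E[u] = 0.2·√1225 + 0.4·√1849 + 0.4·√576 = 0.2·35 + 0.4·43 + 0.4·24 = 33.8
CE = (33.8)² = 1142.44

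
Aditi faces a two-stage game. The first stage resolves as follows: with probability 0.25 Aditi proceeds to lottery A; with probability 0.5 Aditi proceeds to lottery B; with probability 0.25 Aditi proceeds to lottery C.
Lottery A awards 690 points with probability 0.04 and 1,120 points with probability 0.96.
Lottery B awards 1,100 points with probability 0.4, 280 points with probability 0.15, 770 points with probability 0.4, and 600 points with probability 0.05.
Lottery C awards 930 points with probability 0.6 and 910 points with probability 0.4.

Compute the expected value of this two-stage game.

916.2 points

EV(A) = 0.04 × 690 + 0.96 × 1120 = 27.6 + 1075.2 = 1102.8
EV(B) = 0.4 × 1100 + 0.15 × 280 + 0.4 × 770 + 0.05 × 600 = 440 + 42 + 308 + 30 = 820
EV(C) = 0.6 × 930 + 0.4 × 910 = 558 + 364 = 922
Overall = 0.25 × 1102.8 + 0.5 × 820 + 0.25 × 922 = 275.7 + 410 + 230.5 = 916.2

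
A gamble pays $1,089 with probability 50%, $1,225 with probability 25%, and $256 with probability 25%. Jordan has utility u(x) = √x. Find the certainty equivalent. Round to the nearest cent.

$855.56

E[u] = 0.5·√1089 + 0.25·√1225 + 0.25·√256 = 0.5·33 + 0.25·35 + 0.25·16 = 29.25
CE = (29.25)² = 855.5625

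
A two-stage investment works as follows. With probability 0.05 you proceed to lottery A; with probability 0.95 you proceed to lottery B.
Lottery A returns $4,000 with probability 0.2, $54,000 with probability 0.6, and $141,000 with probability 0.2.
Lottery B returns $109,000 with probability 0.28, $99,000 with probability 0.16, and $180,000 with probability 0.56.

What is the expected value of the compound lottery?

EV(A) = 0.2 × 4000 + 0.6 × 54000 + 0.2 × 141000 = 800 + 32400 + 28200 = 61400
EV(B) = 0.28 × 109000 + 0.16 × 99000 + 0.56 × 180000 = 30520 + 15840 + 100800 = 147160
Overall = 0.05 × 61400 + 0.95 × 147160 = 3070 + 139802 = 142872

$142,872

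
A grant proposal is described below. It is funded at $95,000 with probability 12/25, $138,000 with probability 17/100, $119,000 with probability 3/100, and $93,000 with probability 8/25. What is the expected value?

EV = 12/25 × 95000 + 17/100 × 138000 + 3/100 × 119000 + 8/25 × 93000 = 45600 + 23460 + 3570 + 29760 = 102390

$102,390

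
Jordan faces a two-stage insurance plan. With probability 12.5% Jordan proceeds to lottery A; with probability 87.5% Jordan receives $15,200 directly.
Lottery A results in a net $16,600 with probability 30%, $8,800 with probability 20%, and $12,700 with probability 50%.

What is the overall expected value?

$14,936.25

EV(A) = 0.3 × 16600 + 0.2 × 8800 + 0.5 × 12700 = 4980 + 1760 + 6350 = 13090
Branch B: 15200 (certain)
Overall = 0.125 × 13090 + 0.875 × 15200 = 1636.25 + 13300 = 14936.25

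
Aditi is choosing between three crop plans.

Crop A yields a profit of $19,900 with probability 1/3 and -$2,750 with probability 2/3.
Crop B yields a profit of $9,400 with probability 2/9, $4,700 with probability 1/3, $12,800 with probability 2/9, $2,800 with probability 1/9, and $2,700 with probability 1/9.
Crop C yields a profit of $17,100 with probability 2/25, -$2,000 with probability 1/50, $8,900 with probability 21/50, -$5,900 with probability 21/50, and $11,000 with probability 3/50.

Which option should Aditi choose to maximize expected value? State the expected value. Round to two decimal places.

Crop A = 1/3 × 19900 + 2/3 × (-2750) = 6633.3333 − 1833.3333 = 4800
Crop B = 2/9 × 9400 + 1/3 × 4700 + 2/9 × 12800 + 1/9 × 2800 + 1/9 × 2700 = 2088.8889 + 1566.6667 + 2844.4444 + 311.1111 + 300 = 7111.1111
Crop C = 2/25 × 17100 + 1/50 × (-2000) + 21/50 × 8900 + 21/50 × (-5900) + 3/50 × 11000 = 1368 − 40 + 3738 − 2478 + 660 = 3248

Crop B ($7,111.11)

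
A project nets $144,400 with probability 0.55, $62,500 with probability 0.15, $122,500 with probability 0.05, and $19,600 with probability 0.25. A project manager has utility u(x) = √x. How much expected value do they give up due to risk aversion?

$10,419

E[u] = 0.55·√144400 + 0.15·√62500 + 0.05·√122500 + 0.25·√19600 = 0.55·380 + 0.15·250 + 0.05·350 + 0.25·140 = 299
CE = (299)² = 89401
Risk premium = EV − CE = 99820 − 89401 = 10419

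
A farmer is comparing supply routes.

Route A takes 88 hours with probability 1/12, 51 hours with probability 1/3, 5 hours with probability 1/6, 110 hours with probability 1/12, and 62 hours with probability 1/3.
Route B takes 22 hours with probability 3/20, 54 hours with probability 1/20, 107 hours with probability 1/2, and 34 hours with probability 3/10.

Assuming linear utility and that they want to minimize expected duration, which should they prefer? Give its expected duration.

Route A (55 hours)

Route A = 1/12 × 88 + 1/3 × 51 + 1/6 × 5 + 1/12 × 110 + 1/3 × 62 = 7.3333 + 17 + 0.8333 + 9.1667 + 20.6667 = 55
Route B = 3/20 × 22 + 1/20 × 54 + 1/2 × 107 + 3/10 × 34 = 3.3 + 2.7 + 53.5 + 10.2 = 69.7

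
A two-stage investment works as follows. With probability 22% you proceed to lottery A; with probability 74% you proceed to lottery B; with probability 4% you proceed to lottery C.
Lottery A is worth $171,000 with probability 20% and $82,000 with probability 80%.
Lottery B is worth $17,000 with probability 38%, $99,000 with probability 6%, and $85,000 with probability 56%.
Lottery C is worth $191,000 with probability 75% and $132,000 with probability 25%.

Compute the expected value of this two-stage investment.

EV(A) = 0.2 × 171000 + 0.8 × 82000 = 34200 + 65600 = 99800
EV(B) = 0.38 × 17000 + 0.06 × 99000 + 0.56 × 85000 = 6460 + 5940 + 47600 = 60000
EV(C) = 0.75 × 191000 + 0.25 × 132000 = 143250 + 33000 = 176250
Overall = 0.22 × 99800 + 0.74 × 60000 + 0.04 × 176250 = 21956 + 44400 + 7050 = 73406

$73,406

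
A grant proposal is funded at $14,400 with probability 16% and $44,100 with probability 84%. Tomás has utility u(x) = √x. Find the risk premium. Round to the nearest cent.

$1,088.64

E[u] = 0.16·√14400 + 0.84·√44100 = 0.16·120 + 0.84·210 = 195.6
CE = (195.6)² = 38259.36
Risk premium = EV − CE = 39348 − 38259.36 = 1088.64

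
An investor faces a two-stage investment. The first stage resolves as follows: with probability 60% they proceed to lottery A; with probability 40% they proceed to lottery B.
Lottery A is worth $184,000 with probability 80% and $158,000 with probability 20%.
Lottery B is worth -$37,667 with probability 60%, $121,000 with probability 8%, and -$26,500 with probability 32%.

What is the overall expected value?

$98,719.92

EV(A) = 0.8 × 184000 + 0.2 × 158000 = 147200 + 31600 = 178800
EV(B) = 0.6 × (-37667) + 0.08 × 121000 + 0.32 × (-26500) = -22600.2 + 9680 − 8480 = -21400.2
Overall = 0.6 × 178800 + 0.4 × (-21400.2) = 107280 − 8560.08 = 98719.92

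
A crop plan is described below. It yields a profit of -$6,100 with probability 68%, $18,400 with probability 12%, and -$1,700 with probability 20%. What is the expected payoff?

-$2,280

EV = 0.68 × (-6100) + 0.12 × 18400 + 0.2 × (-1700) = -4148 + 2208 − 340 = -2280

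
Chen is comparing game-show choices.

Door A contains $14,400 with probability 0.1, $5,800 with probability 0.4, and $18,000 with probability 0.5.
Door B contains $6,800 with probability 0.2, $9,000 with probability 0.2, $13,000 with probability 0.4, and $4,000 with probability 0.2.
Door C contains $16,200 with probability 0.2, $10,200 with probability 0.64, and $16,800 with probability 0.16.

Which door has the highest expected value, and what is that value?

Door A ($12,760)

Door A = 0.1 × 14400 + 0.4 × 5800 + 0.5 × 18000 = 1440 + 2320 + 9000 = 12760
Door B = 0.2 × 6800 + 0.2 × 9000 + 0.4 × 13000 + 0.2 × 4000 = 1360 + 1800 + 5200 + 800 = 9160
Door C = 0.2 × 16200 + 0.64 × 10200 + 0.16 × 16800 = 3240 + 6528 + 2688 = 12456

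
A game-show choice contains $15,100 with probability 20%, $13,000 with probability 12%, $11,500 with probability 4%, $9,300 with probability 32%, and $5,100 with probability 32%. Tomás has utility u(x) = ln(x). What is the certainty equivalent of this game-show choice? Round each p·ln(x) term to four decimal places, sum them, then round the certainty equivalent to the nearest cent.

$8,875.94

E[u] = 0.2·ln(15100) + 0.12·ln(13000) + 0.04·ln(11500) + 0.32·ln(9300) + 0.32·ln(5100) = 1.9245 + 1.1367 + 0.3740 + 2.9241 + 2.7318 = 9.0911
CE = e^9.0911 ≈ 8875.94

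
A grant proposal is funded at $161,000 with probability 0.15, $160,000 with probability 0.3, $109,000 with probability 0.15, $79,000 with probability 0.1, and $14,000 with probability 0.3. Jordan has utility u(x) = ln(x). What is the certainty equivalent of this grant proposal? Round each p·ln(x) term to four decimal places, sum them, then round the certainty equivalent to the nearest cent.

$67,839.51

E[u] = 0.15·ln(161000) + 0.3·ln(160000) + 0.15·ln(109000) + 0.1·ln(79000) + 0.3·ln(14000) = 1.7984 + 3.5949 + 1.7399 + 1.1277 + 2.8640 = 11.1249
CE = e^11.1249 ≈ 67839.51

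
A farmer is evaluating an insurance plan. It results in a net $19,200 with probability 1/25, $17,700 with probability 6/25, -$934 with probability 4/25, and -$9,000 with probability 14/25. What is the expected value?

-$173.44

EV = 1/25 × 19200 + 6/25 × 17700 + 4/25 × (-934) + 14/25 × (-9000) = 768 + 4248 − 149.44 − 5040 = -173.44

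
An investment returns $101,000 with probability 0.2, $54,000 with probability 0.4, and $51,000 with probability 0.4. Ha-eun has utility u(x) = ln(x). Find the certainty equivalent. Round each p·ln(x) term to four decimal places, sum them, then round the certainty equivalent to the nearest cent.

$59,820.28

E[u] = 0.2·ln(101000) + 0.4·ln(54000) + 0.4·ln(51000) = 2.3046 + 4.3587 + 4.3358 = 10.9991
CE = e^10.9991 ≈ 59820.28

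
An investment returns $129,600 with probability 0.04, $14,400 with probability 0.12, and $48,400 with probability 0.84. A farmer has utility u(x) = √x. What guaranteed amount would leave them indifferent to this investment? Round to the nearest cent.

$45,624.96

E[u] = 0.04·√129600 + 0.12·√14400 + 0.84·√48400 = 0.04·360 + 0.12·120 + 0.84·220 = 213.6
CE = (213.6)² = 45624.96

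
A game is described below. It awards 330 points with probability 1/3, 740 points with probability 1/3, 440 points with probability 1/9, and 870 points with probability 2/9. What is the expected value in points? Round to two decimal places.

598.89 points

EV = 1/3 × 330 + 1/3 × 740 + 1/9 × 440 + 2/9 × 870 = 110 + 246.6667 + 48.8889 + 193.3333 = 598.8889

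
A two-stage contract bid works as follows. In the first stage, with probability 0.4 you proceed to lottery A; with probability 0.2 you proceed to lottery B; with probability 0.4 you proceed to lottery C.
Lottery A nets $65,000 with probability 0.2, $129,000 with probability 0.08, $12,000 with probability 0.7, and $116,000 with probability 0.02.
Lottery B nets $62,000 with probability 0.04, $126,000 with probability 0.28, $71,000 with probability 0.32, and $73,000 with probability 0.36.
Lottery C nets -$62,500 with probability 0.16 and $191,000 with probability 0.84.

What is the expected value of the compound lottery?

$91,144

EV(A) = 0.2 × 65000 + 0.08 × 129000 + 0.7 × 12000 + 0.02 × 116000 = 13000 + 10320 + 8400 + 2320 = 34040
EV(B) = 0.04 × 62000 + 0.28 × 126000 + 0.32 × 71000 + 0.36 × 73000 = 2480 + 35280 + 22720 + 26280 = 86760
EV(C) = 0.16 × (-62500) + 0.84 × 191000 = -10000 + 160440 = 150440
Overall = 0.4 × 34040 + 0.2 × 86760 + 0.4 × 150440 = 13616 + 17352 + 60176 = 91144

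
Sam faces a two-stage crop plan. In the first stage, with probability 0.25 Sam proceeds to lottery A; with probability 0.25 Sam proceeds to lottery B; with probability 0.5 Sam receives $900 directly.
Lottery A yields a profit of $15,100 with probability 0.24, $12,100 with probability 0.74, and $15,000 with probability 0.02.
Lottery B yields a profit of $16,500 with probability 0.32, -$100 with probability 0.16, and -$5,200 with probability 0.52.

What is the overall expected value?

$4,309.50

EV(A) = 0.24 × 15100 + 0.74 × 12100 + 0.02 × 15000 = 3624 + 8954 + 300 = 12878
EV(B) = 0.32 × 16500 + 0.16 × (-100) + 0.52 × (-5200) = 5280 − 16 − 2704 = 2560
Branch C: 900 (certain)
Overall = 0.25 × 12878 + 0.25 × 2560 + 0.5 × 900 = 3219.5 + 640 + 450 = 4309.5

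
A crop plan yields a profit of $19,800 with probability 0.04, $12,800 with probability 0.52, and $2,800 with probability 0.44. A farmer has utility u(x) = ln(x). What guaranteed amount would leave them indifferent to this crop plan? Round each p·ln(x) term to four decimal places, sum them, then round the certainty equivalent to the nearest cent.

$6,672.83

E[u] = 0.04·ln(19800) + 0.52·ln(12800) + 0.44·ln(2800) = 0.3957 + 4.9177 + 3.4924 = 8.8058
CE = e^8.8058 ≈ 6672.83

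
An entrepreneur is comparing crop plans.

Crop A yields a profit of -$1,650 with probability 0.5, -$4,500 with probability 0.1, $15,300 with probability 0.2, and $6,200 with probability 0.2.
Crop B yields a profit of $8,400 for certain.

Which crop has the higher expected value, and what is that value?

Crop B ($8,400)

Crop A = 0.5 × (-1650) + 0.1 × (-4500) + 0.2 × 15300 + 0.2 × 6200 = -825 − 450 + 3060 + 1240 = 3025
Crop B: 8400 (certain)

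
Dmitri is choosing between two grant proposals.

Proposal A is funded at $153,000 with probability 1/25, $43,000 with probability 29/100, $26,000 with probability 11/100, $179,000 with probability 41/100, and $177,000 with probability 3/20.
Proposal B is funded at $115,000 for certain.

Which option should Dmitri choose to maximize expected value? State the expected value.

Proposal A = 1/25 × 153000 + 29/100 × 43000 + 11/100 × 26000 + 41/100 × 179000 + 3/20 × 177000 = 6120 + 12470 + 2860 + 73390 + 26550 = 121390
Proposal B: 115000 (certain)

Proposal A ($121,390)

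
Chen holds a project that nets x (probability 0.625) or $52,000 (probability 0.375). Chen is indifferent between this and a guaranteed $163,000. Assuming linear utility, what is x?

0.625·x + 0.375·52000 = 163000
0.625·x = 163000 − 19500 = 143500
x = 143500 / 0.625 = 229600

x = $229,600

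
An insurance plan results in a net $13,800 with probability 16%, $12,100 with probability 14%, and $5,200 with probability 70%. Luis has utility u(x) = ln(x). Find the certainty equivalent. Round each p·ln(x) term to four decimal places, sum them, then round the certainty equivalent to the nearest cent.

$6,841.76

E[u] = 0.16·ln(13800) + 0.14·ln(12100) + 0.7·ln(5200) = 1.5252 + 1.3161 + 5.9895 = 8.8308
CE = e^8.8308 ≈ 6841.76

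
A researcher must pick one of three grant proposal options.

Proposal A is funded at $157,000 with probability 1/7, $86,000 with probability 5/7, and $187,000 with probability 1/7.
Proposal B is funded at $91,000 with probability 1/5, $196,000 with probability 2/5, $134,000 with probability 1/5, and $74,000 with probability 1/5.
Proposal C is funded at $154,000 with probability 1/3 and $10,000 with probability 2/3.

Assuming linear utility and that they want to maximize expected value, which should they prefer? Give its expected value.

Proposal A = 1/7 × 157000 + 5/7 × 86000 + 1/7 × 187000 = 22428.5714 + 61428.5714 + 26714.2857 = 110571.4286
Proposal B = 1/5 × 91000 + 2/5 × 196000 + 1/5 × 134000 + 1/5 × 74000 = 18200 + 78400 + 26800 + 14800 = 138200
Proposal C = 1/3 × 154000 + 2/3 × 10000 = 51333.3333 + 6666.6667 = 58000

Proposal B ($138,200)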